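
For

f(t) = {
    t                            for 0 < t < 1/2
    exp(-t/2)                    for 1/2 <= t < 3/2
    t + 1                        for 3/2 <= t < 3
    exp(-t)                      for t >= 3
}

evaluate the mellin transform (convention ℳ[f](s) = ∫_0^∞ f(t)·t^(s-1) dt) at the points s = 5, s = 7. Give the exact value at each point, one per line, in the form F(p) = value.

the 4 pieces separated at 1/2, 3/2, 3 each add one integral
piece [0, 1/2): integrate t against the kernel
segment 1/2 to 3/2 holds exp(-t/2); add its integral
∫ over [3/2, 3) of (t + 1)·t^(s-1) joins the sum
segment 3 to ∞ holds exp(-t); add its integral

F(5) = -12993*exp(-3/4)/8 + 393*exp(-3) + 80009/480 + 7889*exp(-1/4)/8
F(7) = -6243201*exp(-3/4)/32 + 13977*exp(-3) + 1009711/896 + 3786745*exp(-1/4)/32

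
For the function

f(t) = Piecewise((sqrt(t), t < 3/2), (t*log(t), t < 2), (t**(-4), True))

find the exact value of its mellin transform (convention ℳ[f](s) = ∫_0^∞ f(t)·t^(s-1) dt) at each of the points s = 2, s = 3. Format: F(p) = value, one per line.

breakpoints 3/2, 2: one integral from each of the 3 segments
between 0 and 3/2 the integrand is sqrt(t)·t^(s-1)
over [3/2, 2), the kernel integral of t*log(t) enters the sum
over [2, ∞), the kernel integral of t**(-4) enters the sum

F(2) = -9*log(3)/8 - 7/18 + 9*sqrt(6)/20 + 91*log(2)/24
F(3) = -81*log(3)/64 - 47/256 + 27*sqrt(6)/56 + 337*log(2)/64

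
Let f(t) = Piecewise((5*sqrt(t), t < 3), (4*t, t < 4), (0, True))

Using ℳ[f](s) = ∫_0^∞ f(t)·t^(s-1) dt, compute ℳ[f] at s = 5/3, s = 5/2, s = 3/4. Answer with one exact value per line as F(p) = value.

F(5/3) = -27*3**(2/3)/2 + 270*3**(1/6)/13 + 48*2**(1/3)
F(5/2) = 1339/7 - 216*sqrt(3)/7
F(3/4) = -48*3**(3/4)/7 + 12*3**(1/4) + 128*sqrt(2)/7

linearity at 3 turns ℳ[f](s) into 2 summed integrals
on [0, 3): add ∫ 5*sqrt(t)·t^(s-1) dt
between 3 and 4 the integrand is 4*t·t^(s-1)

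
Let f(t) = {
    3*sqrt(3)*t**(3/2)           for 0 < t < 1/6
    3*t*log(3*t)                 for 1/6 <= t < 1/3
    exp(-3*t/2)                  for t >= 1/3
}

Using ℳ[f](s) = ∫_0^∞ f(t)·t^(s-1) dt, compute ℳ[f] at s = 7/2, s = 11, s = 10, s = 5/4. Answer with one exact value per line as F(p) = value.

F(7/2) = sqrt(6)*((-559*sqrt(2) + 40 + 180*log(2) + 388800*sqrt(pi)*erfc(sqrt(2)/2))*exp(1/2) + 544320*sqrt(2))*exp(-1/2)/2099520
F(11) = -455/11609505792 + sqrt(2)/18139852800 + log(2)/8707129344 + 4084312574*exp(-1/2)/59049
F(10) = -2047/14632814592 + sqrt(2)/2781444096 + log(2)/1330255872 + 612646886*exp(-1/2)/59049
F(5/4) = 6**(3/4)*(-352*2**(1/4) + 88 + 81*sqrt(2) + 198*log(2) + 3564*sqrt(2)*uppergamma(5/4, 1/2))/32076

undo the common scale on t: t**(3/2) on [0, 1/2); t*log(t) on [1/2, 1); exp(-t/2) on [1, ∞)
cuts at 1/6, 1/3: linearity sums the 3 kernel integrals
[0, 1/6) adds the kernel integral of 3*sqrt(3)*t**(3/2)
∫ over [1/6, 1/3) of 3*t*log(3*t)·t^(s-1) joins the sum
segment 1/3 to ∞ holds exp(-3*t/2); add its integral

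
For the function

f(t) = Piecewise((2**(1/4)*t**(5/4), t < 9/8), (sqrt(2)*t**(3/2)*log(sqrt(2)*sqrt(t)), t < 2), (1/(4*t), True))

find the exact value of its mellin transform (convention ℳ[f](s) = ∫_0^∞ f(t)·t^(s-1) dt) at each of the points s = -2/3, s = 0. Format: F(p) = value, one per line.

F(-2/3) = -9*3**(2/3)*log(3)/10 - 561*2**(1/3)/400 + 27*3**(2/3)/50 + 9*3**(2/3)*log(2)/10 + 12*2**(1/3)*log(2)/5 + 9*sqrt(2)*3**(1/6)/7
F(0) = -9*log(3)/8 - 7/18 + 9*sqrt(6)/20 + 91*log(2)/24

reversing the shared t-power: 2**(1/4)*t**(1/4) on [0, 9/8); sqrt(2)*sqrt(t)*log(sqrt(2)*sqrt(t)) on [9/8, 2); 1/(4*t**2) on [2, ∞)
invert the common scale on t to get t**(1/4) on [0, 9/4); sqrt(t)*log(sqrt(t)) on [9/4, 4); t**(-2) on [4, ∞)
undo the power substitution: sqrt(t) on [0, 3/2); t*log(t) on [3/2, 2); t**(-4) on [2, ∞)
summing 3 kernel integrals split by 9/8, 2 yields ℳ[f](s)
∫ 2**(1/4)*t**(5/4)·t^(s-1) over [0, 9/8)
segment [9/8, 2) carries sqrt(2)*t**(3/2)*log(sqrt(2)*sqrt(t)); integrate it
the [2, ∞) slice contributes ∫ 1/(4*t)·t^(s-1) dt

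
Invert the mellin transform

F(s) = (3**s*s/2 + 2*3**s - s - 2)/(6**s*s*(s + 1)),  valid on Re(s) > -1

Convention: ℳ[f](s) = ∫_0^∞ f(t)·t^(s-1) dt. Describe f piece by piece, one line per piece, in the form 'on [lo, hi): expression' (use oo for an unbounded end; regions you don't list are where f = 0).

remove the common scale on t first: t on [0, 1/2); 2 - t on [1/2, 3/2)
summing 2 kernel integrals split by 1/6 yields ℳ[f](s)
for t in [0, 1/6): the term is ∫ 3*t·t^(s-1)
the [1/6, 1/2) slice contributes ∫ (2 - 3*t)·t^(s-1) dt

on [0, 1/6): 3*t
on [1/6, 1/2): 2 - 3*t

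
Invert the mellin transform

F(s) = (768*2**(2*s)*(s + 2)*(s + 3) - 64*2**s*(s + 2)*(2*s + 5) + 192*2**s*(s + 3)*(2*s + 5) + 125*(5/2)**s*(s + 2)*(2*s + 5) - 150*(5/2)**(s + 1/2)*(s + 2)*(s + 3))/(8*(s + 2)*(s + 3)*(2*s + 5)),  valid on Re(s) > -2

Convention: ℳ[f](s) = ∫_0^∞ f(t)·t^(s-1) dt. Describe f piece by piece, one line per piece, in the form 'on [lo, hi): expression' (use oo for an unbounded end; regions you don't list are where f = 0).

summing 3 kernel integrals split by 2, 5/2 yields ℳ[f](s)
piece [0, 2): integrate 6*t**2 against the kernel
∫ over [2, 5/2) of t**3·t^(s-1) joins the sum
segment [5/2, 4) carries 3*t**(5/2)/2; integrate it

on [0, 2): 6*t**2
on [2, 5/2): t**3
on [5/2, 4): 3*t**(5/2)/2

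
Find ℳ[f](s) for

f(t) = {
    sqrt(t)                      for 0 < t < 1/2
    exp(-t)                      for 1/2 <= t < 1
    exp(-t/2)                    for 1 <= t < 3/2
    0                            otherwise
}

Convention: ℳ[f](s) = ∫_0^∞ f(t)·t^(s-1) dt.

breakpoints 1/2, 1: one integral from each of the 3 segments
the [0, 1/2) slice contributes ∫ sqrt(t)·t^(s-1) dt
∫ over [1/2, 1) of exp(-t)·t^(s-1) joins the sum
for t in [1, 3/2): the term is ∫ exp(-t/2)·t^(s-1)

(2**s*(2*s + 1)*uppergamma(s, 1/2) - 2**s*(2*s + 1)*uppergamma(s, 1) + 4**s*(2*s + 1)*uppergamma(s, 1/2) - 4**s*(2*s + 1)*uppergamma(s, 3/4) + sqrt(2))/(2**s*(2*s + 1))
  Re(s) > -1/2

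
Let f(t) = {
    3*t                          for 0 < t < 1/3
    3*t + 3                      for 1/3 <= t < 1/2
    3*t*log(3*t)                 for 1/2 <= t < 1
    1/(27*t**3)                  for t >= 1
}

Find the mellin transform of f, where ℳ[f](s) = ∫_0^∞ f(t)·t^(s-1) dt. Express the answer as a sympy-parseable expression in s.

peel off the common scale on t: 2*t on [0, 1/2); 2*t + 3 on [1/2, 3/4); 2*t*log(2*t) on [3/4, 3/2); …
back out the common scale on t: t on [0, 1); t + 3 on [1, 3/2); t*log(t) on [3/2, 3); …
decompose at 1/3, 1/2, 1; ℳ[f](s) sums the 4 pieces' integrals
piece [0, 1/3): integrate 3*t against the kernel
between 1/3 and 1/2 the integrand is (3*t + 3)·t^(s-1)
∫ 3*t*log(3*t)·t^(s-1) over [1/2, 1)
[1, ∞) adds the kernel integral of 1/(27*t**3)

(-162*2**s*s*(s - 3)*(s**2 + 2*s + 1) - 162*2**s*(s - 3)*(s**2 + 2*s + 1) - 81*3**s*s**2*(s - 3)*(s + 1)*log(3) + 81*3**s*s**2*(s - 3)*(s + 1)*log(2) - 81*3**s*s*(s - 3)*(s + 1)*log(3) + 81*3**s*s*(s - 3)*(s + 1)*log(2) + 81*3**s*s*(s - 3)*(s + 1) + 243*3**s*s*(s - 3)*(s**2 + 2*s + 1) + 162*3**s*(s - 3)*(s**2 + 2*s + 1) + 162*6**s*s**2*(s - 3)*(s + 1)*log(3) - 162*6**s*s*(s - 3)*(s + 1) + 162*6**s*s*(s - 3)*(s + 1)*log(3) - 2*6**s*s*(s + 1)*(s**2 + 2*s + 1))/(54*2**(2*s)*(3/2)**s*s*(s - 3)*(s + 1)*(s**2 + 2*s + 1))
  -1 < Re(s) < 3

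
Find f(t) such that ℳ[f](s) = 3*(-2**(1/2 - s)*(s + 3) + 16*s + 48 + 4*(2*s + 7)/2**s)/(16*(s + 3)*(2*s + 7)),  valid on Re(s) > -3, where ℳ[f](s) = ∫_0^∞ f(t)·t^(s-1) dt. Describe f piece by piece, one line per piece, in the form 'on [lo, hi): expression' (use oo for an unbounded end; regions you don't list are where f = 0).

split f at 1/2: ℳ[f](s) collects 2 kernel integrals
between 0 and 1/2 the integrand is 6*t**3·t^(s-1)
segment 1/2 to 1 holds 3*t**(7/2)/2; add its integral

on [0, 1/2): 6*t**3
on [1/2, 1): 3*t**(7/2)/2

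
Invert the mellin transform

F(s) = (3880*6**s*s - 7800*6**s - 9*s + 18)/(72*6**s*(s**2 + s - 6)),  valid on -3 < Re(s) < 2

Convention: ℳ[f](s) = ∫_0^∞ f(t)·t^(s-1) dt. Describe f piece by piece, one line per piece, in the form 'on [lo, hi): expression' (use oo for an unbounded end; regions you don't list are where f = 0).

reversing the common scale on t: t**3 on [0, 1/2); 2*t**3 on [1/2, 3); t**(-2) on [3, ∞)
back out the shared t-power: t on [0, 1/2); 2*t on [1/2, 3); t**(-4) on [3, ∞)
breakpoints 1/6, 1: one integral from each of the 3 segments
piece [0, 1/6): integrate 27*t**3 against the kernel
piece [1/6, 1): integrate 54*t**3 against the kernel
segment [1, ∞) carries 1/(9*t**2); integrate it

on [0, 1/6): 27*t**3
on [1/6, 1): 54*t**3
on [1, oo): 1/(9*t**2)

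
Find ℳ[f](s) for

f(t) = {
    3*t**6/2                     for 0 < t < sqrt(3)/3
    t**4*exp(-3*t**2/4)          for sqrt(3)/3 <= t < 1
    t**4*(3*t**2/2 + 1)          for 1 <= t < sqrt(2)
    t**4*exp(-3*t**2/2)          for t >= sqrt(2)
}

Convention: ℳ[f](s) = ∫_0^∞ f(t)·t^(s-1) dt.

(4*2**(s/2)*(s + 4)*(s + 6)*uppergamma(s/2 + 2, 3) + 16*2**s*(s + 4)*(s + 6)*uppergamma(s/2 + 2, 1/4) - 16*2**s*(s + 4)*(s + 6)*uppergamma(s/2 + 2, 3/4) - 45*3**(s/2)*(s + 4) - 36*3**(s/2) + 288*6**(s/2)*(s + 4) + 144*6**(s/2) + s + 4)/(18*3**(s/2)*(s + 4)*(s + 6))
  Re(s) > -6

remove the power substitution first: 3*t**3/2 on [0, 1/3); t**2*exp(-3*t/4) on [1/3, 1); t**2*(3*t/2 + 1) on [1, 2); …
back out the shared t-power: 3*t/2 on [0, 1/3); exp(-3*t/4) on [1/3, 1); 3*t/2 + 1 on [1, 2); …
remove the common scale on t first: t on [0, 1/2); exp(-t/2) on [1/2, 3/2); t + 1 on [3/2, 3); …
the 4 pieces separated at sqrt(3)/3, 1, sqrt(2) each add one integral
segment 0 to sqrt(3)/3 holds 3*t**6/2; add its integral
piece [sqrt(3)/3, 1): integrate t**4*exp(-3*t**2/4) against the kernel
on [1, sqrt(2)) integrate f = t**4*(3*t**2/2 + 1) against the kernel
on [sqrt(2), ∞) integrate f = t**4*exp(-3*t**2/2) against the kernel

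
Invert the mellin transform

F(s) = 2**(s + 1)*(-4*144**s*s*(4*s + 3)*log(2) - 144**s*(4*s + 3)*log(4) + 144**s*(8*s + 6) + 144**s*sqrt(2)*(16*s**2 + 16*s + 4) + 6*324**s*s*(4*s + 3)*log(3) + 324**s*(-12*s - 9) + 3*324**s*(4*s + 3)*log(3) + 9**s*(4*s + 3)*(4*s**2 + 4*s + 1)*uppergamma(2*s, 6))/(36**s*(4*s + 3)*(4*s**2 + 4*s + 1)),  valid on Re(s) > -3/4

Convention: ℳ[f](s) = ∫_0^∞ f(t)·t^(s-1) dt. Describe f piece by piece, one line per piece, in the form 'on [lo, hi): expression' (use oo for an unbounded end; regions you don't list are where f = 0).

peel off the common scale on t: t**(3/4) on [0, 4); sqrt(t)*log(sqrt(t)) on [4, 9); exp(-2*sqrt(t)) on [9, ∞)
reversing the power substitution: t**(3/2) on [0, 2); t*log(t) on [2, 3); exp(-2*t) on [3, ∞)
breakpoints 8, 18: one integral from each of the 3 segments
piece [0, 8): integrate 2**(1/4)*t**(3/4)/2 against the kernel
between 8 and 18 the integrand is sqrt(2)*sqrt(t)*log(sqrt(2)*sqrt(t)/2)/2·t^(s-1)
piece [18, ∞): integrate exp(-sqrt(2)*sqrt(t)) against the kernel

on [0, 8): 2**(1/4)*t**(3/4)/2
on [8, 18): sqrt(2)*sqrt(t)*log(sqrt(2)*sqrt(t)/2)/2
on [18, oo): exp(-sqrt(2)*sqrt(t))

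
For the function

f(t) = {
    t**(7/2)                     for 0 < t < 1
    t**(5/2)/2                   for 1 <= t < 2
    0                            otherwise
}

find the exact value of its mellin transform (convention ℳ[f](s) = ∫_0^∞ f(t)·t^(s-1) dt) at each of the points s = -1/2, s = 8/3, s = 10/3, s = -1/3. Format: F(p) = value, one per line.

back out the shared t-power: t**(3/2) on [0, 1); sqrt(t)/2 on [1, 2)
strip the shared t-power: t on [0, 1); 1/2 on [1, 2)
f breaks at 1 into 2 integrals to sum
[0, 1) adds the kernel integral of t**(7/2)
on [1, 2): add ∫ t**(5/2)/2·t^(s-1) dt

F(-1/2) = 13/12
F(8/3) = 75/1147 + 96*2**(1/6)/31
F(10/3) = 87/1435 + 96*2**(5/6)/35
F(-1/3) = 21/247 + 12*2**(1/6)/13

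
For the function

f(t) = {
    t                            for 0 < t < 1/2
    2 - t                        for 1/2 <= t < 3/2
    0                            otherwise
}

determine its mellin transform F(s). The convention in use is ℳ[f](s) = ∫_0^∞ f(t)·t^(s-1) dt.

summing 2 kernel integrals split by 1/2 yields ℳ[f](s)
for t in [0, 1/2): the term is ∫ t·t^(s-1)
between 1/2 and 3/2 the integrand is (2 - t)·t^(s-1)

(3**s*s + 4*3**s - 2*s - 4)/(2*2**s*s*(s + 1))
  Re(s) > -1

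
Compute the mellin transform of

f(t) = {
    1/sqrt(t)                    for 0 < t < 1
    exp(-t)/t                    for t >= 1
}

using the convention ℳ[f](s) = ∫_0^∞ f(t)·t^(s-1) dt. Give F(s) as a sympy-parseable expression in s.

((2*s - 1)*uppergamma(s - 1, 1) + 2)/(2*s - 1)
  Re(s) > 1/2

strip the shared t-power: sqrt(t) on [0, 1); exp(-t) on [1, ∞)
the 2 pieces separated at 1 each add one integral
between 0 and 1 the integrand is 1/sqrt(t)·t^(s-1)
piece [1, ∞): integrate exp(-t)/t against the kernel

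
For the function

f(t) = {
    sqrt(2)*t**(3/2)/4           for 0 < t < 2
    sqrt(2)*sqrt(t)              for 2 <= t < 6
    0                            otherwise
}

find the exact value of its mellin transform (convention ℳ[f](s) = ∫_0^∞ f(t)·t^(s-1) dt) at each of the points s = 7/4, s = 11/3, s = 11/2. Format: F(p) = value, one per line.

the common scale on t comes off first: t**(3/2) on [0, 1); 2*sqrt(t) on [1, 3)
cuts at 2: linearity sums the 2 kernel integrals
[0, 2) adds the kernel integral of sqrt(2)*t**(3/2)/4
on [2, 6) integrate f = sqrt(2)*sqrt(t) against the kernel

F(7/4) = 2**(3/4)*(-136/117 + 16*3**(1/4))
F(11/3) = 48*2**(2/3)*(-37 + 5022*3**(1/6))/775
F(11/2) = 163168*sqrt(2)/21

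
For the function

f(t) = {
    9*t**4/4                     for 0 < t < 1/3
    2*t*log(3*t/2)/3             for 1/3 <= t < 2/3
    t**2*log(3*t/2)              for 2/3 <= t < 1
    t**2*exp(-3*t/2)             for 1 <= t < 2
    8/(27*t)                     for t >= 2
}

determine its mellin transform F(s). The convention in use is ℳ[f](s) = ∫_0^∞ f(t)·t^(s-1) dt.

remove the shared t-power first: 9*t**2/4 on [0, 1/3); 2*log(3*t/2)/(3*t) on [1/3, 2/3); log(3*t/2) on [2/3, 1); …
reversing the common scale on t: t**2 on [0, 1/2); log(t)/t on [1/2, 1); log(t) on [1, 3/2); …
linearity at 1/3, 2/3, 1, 2 turns ℳ[f](s) into 5 summed integrals
the [0, 1/3) slice contributes ∫ 9*t**4/4·t^(s-1) dt
∫ over [1/3, 2/3) of 2*t*log(3*t/2)/3·t^(s-1) joins the sum
[2/3, 1) adds the kernel integral of t**2*log(3*t/2)
piece [1, 2): integrate t**2*exp(-3*t/2) against the kernel
on [2, ∞) integrate f = 8/(27*t) against the kernel

(48*2**s*(s - 1)*(s + 2)**2*(s + 4)*(2*s - (s + 2)**2 + 3)*uppergamma(s + 2, 3/2) - 48*2**s*(s - 1)*(s + 2)**2*(s + 4)*(2*s - (s + 2)**2 + 3)*uppergamma(s + 2, 3) + 48*2**s*(s - 1)*(s + 2)**2*(s + 4) + 48*2**s*(s - 1)*(s + 4)*(2*s - (s + 2)**2 + 3) + 3**s*(s - 1)*(s + 2)*(s + 4)*(-108*log(2) + 108*log(3))*(2*s - (s + 2)**2 + 3) - 108*3**s*(s - 1)*(s + 4)*(2*s - (s + 2)**2 + 3) - 16*6**s*(s + 2)**2*(s + 4)*(2*s - (s + 2)**2 + 3) - 24*(s - 1)*(s + 2)**3*(s + 4)*log(2) - 24*(s - 1)*(s + 2)**2*(s + 4) + 24*(s - 1)*(s + 2)**2*(s + 4)*log(2) + 3*(s - 1)*(s + 2)**2*(2*s - (s + 2)**2 + 3))/(108*3**s*(s - 1)*(s + 2)**2*(s + 4)*(2*s - (s + 2)**2 + 3))
  -4 < Re(s) < 1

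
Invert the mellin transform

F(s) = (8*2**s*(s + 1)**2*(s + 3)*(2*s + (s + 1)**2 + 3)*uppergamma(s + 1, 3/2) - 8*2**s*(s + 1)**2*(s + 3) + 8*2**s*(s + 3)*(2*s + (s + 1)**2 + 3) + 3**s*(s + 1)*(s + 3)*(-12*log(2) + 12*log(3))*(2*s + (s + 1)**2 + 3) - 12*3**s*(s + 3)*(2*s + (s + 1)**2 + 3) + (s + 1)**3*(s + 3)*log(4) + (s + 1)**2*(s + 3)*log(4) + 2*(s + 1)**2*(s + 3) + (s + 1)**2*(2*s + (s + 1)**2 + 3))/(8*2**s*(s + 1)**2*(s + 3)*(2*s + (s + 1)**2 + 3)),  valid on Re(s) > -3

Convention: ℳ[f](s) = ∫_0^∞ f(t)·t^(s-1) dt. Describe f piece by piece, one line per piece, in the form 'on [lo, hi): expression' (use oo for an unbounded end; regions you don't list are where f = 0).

the shared t-power comes off first: t**2 on [0, 1/2); t*log(t) on [1/2, 1); log(t) on [1, 3/2); …
split f at 1/2, 1, 3/2: ℳ[f](s) collects 4 kernel integrals
segment [0, 1/2) carries t**3; integrate it
on [1/2, 1) integrate f = t**2*log(t) against the kernel
∫ t*log(t)·t^(s-1) over [1, 3/2)
between 3/2 and ∞ the integrand is t*exp(-t)·t^(s-1)

on [0, 1/2): t**3
on [1/2, 1): t**2*log(t)
on [1, 3/2): t*log(t)
on [3/2, oo): t*exp(-t)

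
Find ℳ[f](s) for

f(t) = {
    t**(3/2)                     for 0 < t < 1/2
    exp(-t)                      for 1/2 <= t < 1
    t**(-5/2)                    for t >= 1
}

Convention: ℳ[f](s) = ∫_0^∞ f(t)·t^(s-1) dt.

(2*2**s*(2*s - 5)*(2*s + 3)*uppergamma(s, 1/2) - 2*2**s*(2*s - 5)*(2*s + 3)*uppergamma(s, 1) - 4*2**s*(2*s + 3) + sqrt(2)*(2*s - 5))/(2*2**s*(2*s - 5)*(2*s + 3))
  -3/2 < Re(s) < 5/2

the 3 pieces separated at 1/2, 1 each add one integral
on [0, 1/2) integrate f = t**(3/2) against the kernel
on [1/2, 1) integrate f = exp(-t) against the kernel
∫ t**(-5/2)·t^(s-1) over [1, ∞)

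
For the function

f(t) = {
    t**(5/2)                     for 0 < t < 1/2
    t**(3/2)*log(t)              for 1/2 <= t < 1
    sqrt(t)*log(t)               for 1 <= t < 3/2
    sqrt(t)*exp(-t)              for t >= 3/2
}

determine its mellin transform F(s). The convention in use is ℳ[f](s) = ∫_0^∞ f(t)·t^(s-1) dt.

2**(-s - 3/2)*(2**(s + 3/2)*(2*s + 1)**2*(2*s + 5)*(8*s + (2*s + 1)**2 + 8)*uppergamma(s + 1/2, 3/2) + 2**(s + 7/2)*(-2*s - 5)*(2*s + 1)**2 + 2**(s + 7/2)*(2*s + 5)*(8*s + (2*s + 1)**2 + 8) + 3**(s + 1/2)*(2*s + 1)*(2*s + 5)*(-4*log(2) + 4*log(3))*(8*s + (2*s + 1)**2 + 8) - 8*3**(s + 1/2)*(2*s + 5)*(8*s + (2*s + 1)**2 + 8) + (2*s + 1)**3*(2*s + 5)*log(4) + 4*(2*s + 1)**2*(2*s + 5)*log(2) + (2*s + 1)**2*(8*s + 20) + (2*s + 1)**2*(8*s + (2*s + 1)**2 + 8))/((2*s + 1)**2*(2*s + 5)*(8*s + (2*s + 1)**2 + 8))
  Re(s) > -5/2

strip the shared t-power: t**2 on [0, 1/2); t*log(t) on [1/2, 1); log(t) on [1, 3/2); …
along the cuts 1/2, 1, 3/2, ℳ[f](s) splits into 4 integrals
piece [0, 1/2): integrate t**(5/2) against the kernel
the [1/2, 1) slice contributes ∫ t**(3/2)*log(t)·t^(s-1) dt
over [1, 3/2), the kernel integral of sqrt(t)*log(t) enters the sum
piece [3/2, ∞): integrate sqrt(t)*exp(-t) against the kernel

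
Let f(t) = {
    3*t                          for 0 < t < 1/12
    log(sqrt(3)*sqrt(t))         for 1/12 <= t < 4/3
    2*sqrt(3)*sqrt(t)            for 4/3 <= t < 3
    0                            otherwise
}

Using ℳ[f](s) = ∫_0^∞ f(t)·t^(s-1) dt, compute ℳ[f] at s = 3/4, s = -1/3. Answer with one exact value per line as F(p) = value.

F(3/4) = sqrt(2)*3**(1/4)*(-9979 + 3780*log(2) + 9072*sqrt(6))/3780
F(-1/3) = 3*2**(2/3)*3**(1/3)*(-19*2**(2/3) - log(2**(2*2**(2/3) + 8)) + 13 + 16*6**(1/3))/8

remove the common scale on t first: t on [0, 1/4); log(sqrt(t)) on [1/4, 4); 2*sqrt(t) on [4, 9)
undo the power substitution: t**2 on [0, 1/2); log(t) on [1/2, 2); 2*t on [2, 3)
linearity at 1/12, 4/3 turns ℳ[f](s) into 3 summed integrals
on [0, 1/12): add ∫ 3*t·t^(s-1) dt
the [1/12, 4/3) slice contributes ∫ log(sqrt(3)*sqrt(t))·t^(s-1) dt
segment 4/3 to 3 holds 2*sqrt(3)*sqrt(t); add its integral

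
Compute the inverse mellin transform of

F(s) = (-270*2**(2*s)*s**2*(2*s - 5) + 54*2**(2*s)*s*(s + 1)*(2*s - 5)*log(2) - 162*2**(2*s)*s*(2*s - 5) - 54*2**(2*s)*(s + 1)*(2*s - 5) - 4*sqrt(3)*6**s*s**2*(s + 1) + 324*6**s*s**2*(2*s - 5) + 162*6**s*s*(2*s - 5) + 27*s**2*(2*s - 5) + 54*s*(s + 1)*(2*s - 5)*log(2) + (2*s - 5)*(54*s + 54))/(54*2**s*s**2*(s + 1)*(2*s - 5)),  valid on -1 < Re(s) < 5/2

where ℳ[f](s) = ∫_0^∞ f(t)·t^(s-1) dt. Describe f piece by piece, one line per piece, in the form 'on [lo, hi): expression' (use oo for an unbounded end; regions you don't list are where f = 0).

slice at 1/2, 2, 3, transform all 4 pieces, and sum them
segment 0 to 1/2 holds t; add its integral
on [1/2, 2): add ∫ log(t)·t^(s-1) dt
∫ over [2, 3) of (t + 3)·t^(s-1) joins the sum
between 3 and ∞ the integrand is t**(-5/2)·t^(s-1)

on [0, 1/2): t
on [1/2, 2): log(t)
on [2, 3): t + 3
on [3, oo): t**(-5/2)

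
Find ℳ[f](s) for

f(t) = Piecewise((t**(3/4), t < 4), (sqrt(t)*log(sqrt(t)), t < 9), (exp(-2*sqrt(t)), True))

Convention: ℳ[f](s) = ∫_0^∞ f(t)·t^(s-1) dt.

2*(-4*144**s*s*(4*s + 3)*log(2) - 2*144**s*(4*s + 3)*log(2) + 2*144**s*(4*s + 3) + 4*144**s*sqrt(2)*(4*s**2 + 4*s + 1) + 6*324**s*s*(4*s + 3)*log(3) - 3*324**s*(4*s + 3) + 3*324**s*(4*s + 3)*log(3) + 9**s*(4*s + 3)*(4*s**2 + 4*s + 1)*uppergamma(2*s, 6))/(36**s*(4*s + 3)*(4*s**2 + 4*s + 1))
  Re(s) > -3/4

remove the power substitution first: t**(3/2) on [0, 2); t*log(t) on [2, 3); exp(-2*t) on [3, ∞)
f breaks at 4, 9 into 3 integrals to sum
on [0, 4): add ∫ t**(3/4)·t^(s-1) dt
segment 4 to 9 holds sqrt(t)*log(sqrt(t)); add its integral
on [9, ∞): add ∫ exp(-2*sqrt(t))·t^(s-1) dt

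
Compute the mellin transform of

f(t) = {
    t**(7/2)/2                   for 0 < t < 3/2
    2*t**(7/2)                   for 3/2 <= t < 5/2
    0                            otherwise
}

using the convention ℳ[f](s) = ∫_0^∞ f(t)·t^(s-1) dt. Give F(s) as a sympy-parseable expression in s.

(-3*(3/2)**(s + 7/2) + 4*(5/2)**(s + 7/2))/(2*s + 7)
  Re(s) > -7/2

breakpoints 3/2: one integral from each of the 2 segments
the [0, 3/2) slice contributes ∫ t**(7/2)/2·t^(s-1) dt
over [3/2, 5/2), the kernel integral of 2*t**(7/2) enters the sum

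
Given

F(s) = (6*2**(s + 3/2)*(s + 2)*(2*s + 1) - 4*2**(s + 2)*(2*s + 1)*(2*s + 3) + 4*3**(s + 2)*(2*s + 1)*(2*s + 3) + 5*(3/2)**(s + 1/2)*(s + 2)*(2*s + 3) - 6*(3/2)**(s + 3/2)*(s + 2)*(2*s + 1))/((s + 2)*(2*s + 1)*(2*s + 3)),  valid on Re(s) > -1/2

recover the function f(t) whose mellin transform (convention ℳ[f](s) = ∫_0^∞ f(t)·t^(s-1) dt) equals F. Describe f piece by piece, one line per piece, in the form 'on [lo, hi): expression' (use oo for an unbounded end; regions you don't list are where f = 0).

cuts at 3/2, 2: linearity sums the 3 kernel integrals
segment 0 to 3/2 holds 5*sqrt(t)/2; add its integral
over [3/2, 2), the kernel integral of 3*t**(3/2) enters the sum
on [2, 3): add ∫ 4*t**2·t^(s-1) dt

on [0, 3/2): 5*sqrt(t)/2
on [3/2, 2): 3*t**(3/2)
on [2, 3): 4*t**2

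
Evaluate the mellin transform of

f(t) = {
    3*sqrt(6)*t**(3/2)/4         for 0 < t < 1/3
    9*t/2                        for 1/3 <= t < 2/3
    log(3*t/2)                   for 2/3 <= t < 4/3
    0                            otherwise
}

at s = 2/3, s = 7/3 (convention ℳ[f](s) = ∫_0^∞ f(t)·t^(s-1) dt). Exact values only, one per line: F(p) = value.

F(2/3) = 3**(1/3)*(-390*2**(1/3) - 78 + 10*sqrt(2) + 260*2**(1/3)*log(2) + 351*2**(2/3))/260
F(7/3) = 3**(2/3)*(-22080*2**(2/3) - 3381 + 490*sqrt(2) + 32568*2**(1/3) + 51520*2**(2/3)*log(2))/202860

back out the common scale on t: t**(3/2) on [0, 1/2); 3*t on [1/2, 1); log(t) on [1, 2)
cuts at 1/3, 2/3: linearity sums the 3 kernel integrals
segment [0, 1/3) carries 3*sqrt(6)*t**(3/2)/4; integrate it
piece [1/3, 2/3): integrate 9*t/2 against the kernel
segment 2/3 to 4/3 holds log(3*t/2); add its integral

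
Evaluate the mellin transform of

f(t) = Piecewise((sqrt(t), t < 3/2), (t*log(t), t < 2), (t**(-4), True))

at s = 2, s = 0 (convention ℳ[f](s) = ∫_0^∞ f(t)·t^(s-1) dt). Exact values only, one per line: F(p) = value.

linearity at 3/2, 2 turns ℳ[f](s) into 3 summed integrals
the [0, 3/2) slice contributes ∫ sqrt(t)·t^(s-1) dt
on [3/2, 2) integrate f = t*log(t) against the kernel
[2, ∞) adds the kernel integral of t**(-4)

F(2) = -9*log(3)/8 - 7/18 + 9*sqrt(6)/20 + 91*log(2)/24
F(0) = -31/64 + log(8*sqrt(6)/9) + sqrt(6)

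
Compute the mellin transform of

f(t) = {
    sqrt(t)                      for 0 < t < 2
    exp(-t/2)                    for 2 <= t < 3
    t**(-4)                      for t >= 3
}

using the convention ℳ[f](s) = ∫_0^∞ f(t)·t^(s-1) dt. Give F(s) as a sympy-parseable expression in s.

(2**s*(s - 4)*(2*s + 1)*uppergamma(s, 1) - 2**s*(s - 4)*(2*s + 1)*uppergamma(s, 3/2) + 2*2**(s + 1/2)*(s - 4) - 3**s*(2*s + 1)/81)/((s - 4)*(2*s + 1))
  -1/2 < Re(s) < 4

linearity at 2, 3 turns ℳ[f](s) into 3 summed integrals
segment 0 to 2 holds sqrt(t); add its integral
over [2, 3), the kernel integral of exp(-t/2) enters the sum
on [3, ∞) integrate f = t**(-4) against the kernel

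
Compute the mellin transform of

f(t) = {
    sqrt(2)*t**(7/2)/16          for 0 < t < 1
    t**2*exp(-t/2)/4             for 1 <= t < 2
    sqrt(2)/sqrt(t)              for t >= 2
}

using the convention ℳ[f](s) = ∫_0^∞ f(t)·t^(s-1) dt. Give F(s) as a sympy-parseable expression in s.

reversing the common scale on t: t**(7/2) on [0, 1/2); t**2*exp(-t) on [1/2, 1); 1/sqrt(t) on [1, ∞)
back out the shared t-power: t**(3/2) on [0, 1/2); exp(-t) on [1/2, 1); t**(-5/2) on [1, ∞)
the 3 pieces separated at 1, 2 each add one integral
on [0, 1): add ∫ sqrt(2)*t**(7/2)/16·t^(s-1) dt
segment 1 to 2 holds t**2*exp(-t/2)/4; add its integral
between 2 and ∞ the integrand is sqrt(2)/sqrt(t)·t^(s-1)

(8*2**s*(2*s - 1)*(2*s + 7)*uppergamma(s + 2, 1/2) - 8*2**s*(2*s - 1)*(2*s + 7)*uppergamma(s + 2, 1) - 16*2**s*(2*s + 7) + sqrt(2)*(2*s - 1))/(8*(2*s - 1)*(2*s + 7))
  -7/2 < Re(s) < 1/2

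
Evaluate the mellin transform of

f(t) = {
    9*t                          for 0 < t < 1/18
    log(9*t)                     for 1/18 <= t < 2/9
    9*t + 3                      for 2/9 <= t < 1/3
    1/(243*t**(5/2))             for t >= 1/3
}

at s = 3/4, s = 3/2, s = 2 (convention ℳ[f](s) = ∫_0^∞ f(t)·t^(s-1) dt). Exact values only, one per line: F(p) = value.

peel off the power substitution: 9*t**2 on [0, sqrt(2)/6); log(9*t**2) on [sqrt(2)/6, sqrt(2)/3); 9*t**2 + 3 on [sqrt(2)/3, sqrt(3)/3); …
remove the common scale on t first: t**2 on [0, sqrt(2)/2); log(t**2) on [sqrt(2)/2, sqrt(2)); t**2 + 3 on [sqrt(2), sqrt(3)); …
strip the power substitution: t on [0, 1/2); log(t) on [1/2, 2); t + 3 on [2, 3); …
treat the 4 regions marked off by 1/18, 2/9, 1/3 separately and sum
segment 0 to 1/18 holds 9*t; add its integral
on [1/18, 2/9) integrate f = log(9*t) against the kernel
∫ (9*t + 3)·t^(s-1) over [2/9, 1/3)
the [1/3, ∞) slice contributes ∫ 1/(243*t**(5/2))·t^(s-1) dt

F(3/4) = 2**(1/4)*sqrt(3)*(-436*sqrt(2) + 2*2**(3/4)*3**(1/4) + 65 + log(2**(42 + 84*sqrt(2))) + 180*6**(3/4))/567
F(3/2) = sqrt(2)*(-1139 + 30*sqrt(2) + 270*log(2) + 864*sqrt(6))/4860
F(2) = 2*sqrt(3)/243 + 17*log(2)/648 + 23/144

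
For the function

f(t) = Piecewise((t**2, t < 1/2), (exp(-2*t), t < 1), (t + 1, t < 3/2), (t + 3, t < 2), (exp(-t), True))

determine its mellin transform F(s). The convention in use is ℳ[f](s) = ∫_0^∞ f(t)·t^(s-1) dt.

(20*2**(2*s)*s*(s + 2) + 12*2**(2*s)*(s + 2) + 4*2**s*s*(s + 1)*(s + 2)*uppergamma(s, 2) - 8*2**s*s*(s + 2) - 4*2**s*(s + 2) - 8*3**s*s*(s + 2) - 8*3**s*(s + 2) + 4*s*(s + 1)*(s + 2)*uppergamma(s, 1) - 4*s*(s + 1)*(s + 2)*uppergamma(s, 2) + s*(s + 1))/(4*2**s*s*(s + 1)*(s + 2))
  Re(s) > -2

decompose at 1/2, 1, 3/2, 2; ℳ[f](s) sums the 5 pieces' integrals
segment 0 to 1/2 holds t**2; add its integral
segment [1/2, 1) carries exp(-2*t); integrate it
between 1 and 3/2 the integrand is (t + 1)·t^(s-1)
∫ over [3/2, 2) of (t + 3)·t^(s-1) joins the sum
∫ over [2, ∞) of exp(-t)·t^(s-1) joins the sum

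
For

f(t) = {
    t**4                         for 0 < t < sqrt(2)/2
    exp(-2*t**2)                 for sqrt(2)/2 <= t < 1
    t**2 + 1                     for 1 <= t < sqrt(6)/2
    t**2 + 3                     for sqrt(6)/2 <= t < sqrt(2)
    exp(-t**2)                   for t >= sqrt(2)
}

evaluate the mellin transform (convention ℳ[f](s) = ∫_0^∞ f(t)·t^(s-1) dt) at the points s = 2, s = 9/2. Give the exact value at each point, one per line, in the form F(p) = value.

peel off the power substitution: t**2 on [0, 1/2); exp(-2*t) on [1/2, 1); t + 1 on [1, 3/2); …
f breaks at sqrt(2)/2, 1, sqrt(6)/2, sqrt(2) into 5 integrals to sum
between 0 and sqrt(2)/2 the integrand is t**4·t^(s-1)
over [sqrt(2)/2, 1), the kernel integral of exp(-2*t**2) enters the sum
the [1, sqrt(6)/2) slice contributes ∫ (t**2 + 1)·t^(s-1) dt
the [sqrt(6)/2, sqrt(2)) slice contributes ∫ (t**2 + 3)·t^(s-1) dt
[sqrt(2), ∞) adds the kernel integral of exp(-t**2)

F(2) = (12 + 12*E + 85*exp(2))*exp(-2)/48
F(9/2) = 2**(3/4)*(-15912*3**(1/4) - 5984*2**(1/4) - 1989*uppergamma(9/4, 2) + 117 + 1989*uppergamma(9/4, 1) + 7956*2**(1/4)*uppergamma(9/4, 2) + 62016*sqrt(2))/31824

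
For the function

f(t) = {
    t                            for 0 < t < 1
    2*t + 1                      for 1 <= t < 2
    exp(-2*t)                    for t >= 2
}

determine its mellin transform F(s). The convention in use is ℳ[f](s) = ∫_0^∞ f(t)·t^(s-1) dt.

(2**s*s*(s + 1)*uppergamma(s, 4) - 2*4**s*s - 4**s + 5*8**s*s + 8**s)/(4**s*s*(s + 1))
  Re(s) > -1

along the cuts 1, 2, ℳ[f](s) splits into 3 integrals
on [0, 1) integrate f = t against the kernel
for t in [1, 2): the term is ∫ (2*t + 1)·t^(s-1)
segment [2, ∞) carries exp(-2*t); integrate it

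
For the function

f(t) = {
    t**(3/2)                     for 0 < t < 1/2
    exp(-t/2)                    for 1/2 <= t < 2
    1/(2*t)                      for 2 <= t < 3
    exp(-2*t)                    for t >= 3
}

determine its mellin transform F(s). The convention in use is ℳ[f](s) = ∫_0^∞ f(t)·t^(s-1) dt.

f breaks at 1/2, 2, 3 into 4 integrals to sum
piece [0, 1/2): integrate t**(3/2) against the kernel
∫ exp(-t/2)·t^(s-1) over [1/2, 2)
[2, 3) adds the kernel integral of 1/(2*t)
∫ over [3, ∞) of exp(-2*t)·t^(s-1) joins the sum

(12*24**s*(s - 1)*(2*s + 3)*uppergamma(s, 1/4) - 12*24**s*(s - 1)*(2*s + 3)*uppergamma(s, 1) - 3*24**s*(2*s + 3) + 2*36**s*(2*s + 3) + 12*6**s*(s - 1)*(2*s + 3)*uppergamma(s, 6) + 6*sqrt(2)*6**s*(s - 1))/(12*12**s*(s - 1)*(2*s + 3))
  Re(s) > -3/2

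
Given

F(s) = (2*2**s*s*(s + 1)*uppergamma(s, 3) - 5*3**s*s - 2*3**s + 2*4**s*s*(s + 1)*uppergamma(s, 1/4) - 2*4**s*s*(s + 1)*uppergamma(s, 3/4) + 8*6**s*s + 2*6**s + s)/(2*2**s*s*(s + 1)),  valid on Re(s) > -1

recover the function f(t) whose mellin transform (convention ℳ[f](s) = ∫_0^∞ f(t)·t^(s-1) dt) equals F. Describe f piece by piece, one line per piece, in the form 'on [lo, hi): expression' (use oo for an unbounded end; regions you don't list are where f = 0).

breakpoints 1/2, 3/2, 3: one integral from each of the 4 segments
the [0, 1/2) slice contributes ∫ t·t^(s-1) dt
over [1/2, 3/2), the kernel integral of exp(-t/2) enters the sum
segment 3/2 to 3 holds (t + 1); add its integral
∫ over [3, ∞) of exp(-t)·t^(s-1) joins the sum

on [0, 1/2): t
on [1/2, 3/2): exp(-t/2)
on [3/2, 3): t + 1
on [3, oo): exp(-t)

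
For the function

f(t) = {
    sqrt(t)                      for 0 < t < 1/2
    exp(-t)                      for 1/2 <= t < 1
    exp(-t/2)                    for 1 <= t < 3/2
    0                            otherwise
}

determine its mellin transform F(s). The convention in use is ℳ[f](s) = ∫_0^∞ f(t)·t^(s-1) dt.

integrate the 3 segments split at 1/2, 1, then add the results
over [0, 1/2), the kernel integral of sqrt(t) enters the sum
∫ over [1/2, 1) of exp(-t)·t^(s-1) joins the sum
the [1, 3/2) slice contributes ∫ exp(-t/2)·t^(s-1) dt

(2**s*(2*s + 1)*uppergamma(s, 1/2) - 2**s*(2*s + 1)*uppergamma(s, 1) + 4**s*(2*s + 1)*uppergamma(s, 1/2) - 4**s*(2*s + 1)*uppergamma(s, 3/4) + sqrt(2))/(2**s*(2*s + 1))
  Re(s) > -1/2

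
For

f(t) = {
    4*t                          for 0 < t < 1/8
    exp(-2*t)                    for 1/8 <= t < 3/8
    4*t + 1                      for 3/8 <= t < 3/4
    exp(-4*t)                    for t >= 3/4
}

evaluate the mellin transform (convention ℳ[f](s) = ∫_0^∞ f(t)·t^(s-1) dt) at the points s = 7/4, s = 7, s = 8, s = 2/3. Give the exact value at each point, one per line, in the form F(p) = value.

reversing the common scale on t: 2*t on [0, 1/4); exp(-t) on [1/4, 3/4); 2*t + 1 on [3/4, 3/2); …
reversing the common scale on t: t on [0, 1/2); exp(-t/2) on [1/2, 3/2); t + 1 on [3/2, 3); …
the 4 pieces separated at 1/8, 3/8, 3/4 each add one integral
piece [0, 1/8): integrate 4*t against the kernel
∫ exp(-2*t)·t^(s-1) over [1/8, 3/8)
segment 3/8 to 3/4 holds (4*t + 1); add its integral
[3/4, ∞) adds the kernel integral of exp(-4*t)

F(7/4) = 2**(3/4)*(-308*sqrt(2)*uppergamma(7/4, 3/4) - 129*3**(3/4) + 7 + 77*2**(3/4)*uppergamma(7/4, 3) + 308*sqrt(2)*uppergamma(7/4, 1/4) + 384*6**(3/4))/2464
F(7) = -6243201*exp(-3/4)/524288 + 13977*exp(-3)/16384 + 1009711/14680064 + 3786745*exp(-1/4)/524288
F(8) = -174811815*exp(-3/4)/4194304 + 55289551/1207959552 + 50013*exp(-3)/32768 + 106028861*exp(-1/4)/4194304
F(2/3) = -3*3**(2/3)/5 - 2**(1/3)*uppergamma(2/3, 3/4)/2 + 2**(2/3)*uppergamma(2/3, 3)/4 + 3/40 + 2**(1/3)*uppergamma(2/3, 1/4)/2 + 33*6**(2/3)/40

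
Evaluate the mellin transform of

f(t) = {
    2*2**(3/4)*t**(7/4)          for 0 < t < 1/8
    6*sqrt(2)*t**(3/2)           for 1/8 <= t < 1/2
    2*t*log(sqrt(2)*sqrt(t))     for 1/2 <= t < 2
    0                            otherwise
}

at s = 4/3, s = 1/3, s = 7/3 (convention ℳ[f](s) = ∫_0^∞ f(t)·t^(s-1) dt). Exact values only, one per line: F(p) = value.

F(4/3) = -36*2**(1/3)/49 - 9/1088 + 3*sqrt(2)/2368 + 1917*2**(2/3)/6664 + 24*2**(1/3)*log(2)/7
F(1/3) = -9*2**(1/3)/8 - 9/88 + 3*sqrt(2)/200 + 675*2**(2/3)/704 + 3*2**(1/3)*log(2)
F(7/3) = -18*2**(1/3)/25 - 9/11776 + 3*sqrt(2)/25088 + 3807*2**(2/3)/36800 + 24*2**(1/3)*log(2)/5

back out the common scale on t: t**(7/4) on [0, 1/4); 3*t**(3/2) on [1/4, 1); t*log(sqrt(t)) on [1, 4)
reversing the power substitution: t**(7/2) on [0, 1/2); 3*t**3 on [1/2, 1); t**2*log(t) on [1, 2)
back out the shared t-power: t**(3/2) on [0, 1/2); 3*t on [1/2, 1); log(t) on [1, 2)
slice at 1/8, 1/2, transform all 3 pieces, and sum them
between 0 and 1/8 the integrand is 2*2**(3/4)*t**(7/4)·t^(s-1)
between 1/8 and 1/2 the integrand is 6*sqrt(2)*t**(3/2)·t^(s-1)
on [1/2, 2) integrate f = 2*t*log(sqrt(2)*sqrt(t)) against the kernel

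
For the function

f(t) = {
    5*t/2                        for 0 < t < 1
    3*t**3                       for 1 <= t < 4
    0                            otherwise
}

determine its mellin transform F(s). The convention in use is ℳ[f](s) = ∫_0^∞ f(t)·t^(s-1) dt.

split f at 1: ℳ[f](s) collects 2 kernel integrals
piece [0, 1): integrate 5*t/2 against the kernel
the [1, 4) slice contributes ∫ 3*t**3·t^(s-1) dt

(384*2**(2*s)*(s + 1) - s + 9)/(2*(s + 1)*(s + 3))
  Re(s) > -1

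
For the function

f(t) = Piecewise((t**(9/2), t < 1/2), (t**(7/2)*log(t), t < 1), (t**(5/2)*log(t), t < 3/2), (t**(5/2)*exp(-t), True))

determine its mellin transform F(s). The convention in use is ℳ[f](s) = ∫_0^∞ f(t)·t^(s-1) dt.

strip the shared t-power: t**(5/2) on [0, 1/2); t**(3/2)*log(t) on [1/2, 1); sqrt(t)*log(t) on [1, 3/2); …
undo the shared t-power: t**2 on [0, 1/2); t*log(t) on [1/2, 1); log(t) on [1, 3/2); …
slice at 1/2, 1, 3/2, transform all 4 pieces, and sum them
over [0, 1/2), the kernel integral of t**(9/2) enters the sum
∫ over [1/2, 1) of t**(7/2)*log(t)·t^(s-1) joins the sum
piece [1, 3/2): integrate t**(5/2)*log(t) against the kernel
∫ t**(5/2)*exp(-t)·t^(s-1) over [3/2, ∞)

2**(-s - 7/2)*(2**(s + 7/2)*(2*s + 5)**2*(2*s + 9)*(8*s + (2*s + 5)**2 + 24)*uppergamma(s + 5/2, 3/2) + 2**(s + 11/2)*(-2*s - 9)*(2*s + 5)**2 + 2**(s + 11/2)*(2*s + 9)*(8*s + (2*s + 5)**2 + 24) + 3**(s + 1/2)*(2*s + 5)*(2*s + 9)*(-36*log(2) + 36*log(3))*(8*s + (2*s + 5)**2 + 24) - 8*3**(s + 5/2)*(2*s + 9)*(8*s + (2*s + 5)**2 + 24) + (2*s + 5)**3*(2*s + 9)*log(4) + 4*(2*s + 5)**2*(2*s + 9)*log(2) + (2*s + 5)**2*(8*s + 36) + (2*s + 5)**2*(8*s + (2*s + 5)**2 + 24))/((2*s + 5)**2*(2*s + 9)*(8*s + (2*s + 5)**2 + 24))
  Re(s) > -9/2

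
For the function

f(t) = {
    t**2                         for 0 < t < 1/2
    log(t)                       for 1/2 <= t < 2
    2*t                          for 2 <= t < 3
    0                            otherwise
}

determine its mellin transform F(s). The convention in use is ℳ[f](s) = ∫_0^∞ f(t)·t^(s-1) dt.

summing 3 kernel integrals split by 1/2, 2 yields ℳ[f](s)
segment [0, 1/2) carries t**2; integrate it
for t in [1/2, 2): the term is ∫ log(t)·t^(s-1)
between 2 and 3 the integrand is 2*t·t^(s-1)

(-16*2**(2*s)*s**2*(s + 2) + 4*2**(2*s)*s*(s + 1)*(s + 2)*log(2) - 4*2**(2*s)*(s + 1)*(s + 2) + 24*6**s*s**2*(s + 2) + s**2*(s + 1) + 4*s*(s + 1)*(s + 2)*log(2) + 4*(s + 1)*(s + 2))/(4*2**s*s**2*(s + 1)*(s + 2))
  Re(s) > -2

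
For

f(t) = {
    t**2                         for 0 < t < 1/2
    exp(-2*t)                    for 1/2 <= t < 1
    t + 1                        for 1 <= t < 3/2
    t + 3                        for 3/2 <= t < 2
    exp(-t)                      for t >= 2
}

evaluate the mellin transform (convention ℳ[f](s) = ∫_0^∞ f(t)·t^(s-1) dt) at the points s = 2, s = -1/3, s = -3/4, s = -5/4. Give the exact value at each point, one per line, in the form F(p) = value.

f breaks at 1/2, 1, 3/2, 2 into 5 integrals to sum
piece [0, 1/2): integrate t**2 against the kernel
on [1/2, 1) integrate f = exp(-2*t) against the kernel
over [1, 3/2), the kernel integral of (t + 1) enters the sum
on [3/2, 2): add ∫ (t + 3)·t^(s-1) dt
between 2 and ∞ the integrand is exp(-t)·t^(s-1)

F(2) = (96*E + 432 + 1075*exp(2))*exp(-2)/192
F(-1/3) = 2**(1/3)*(-3*2**(1/3) - uppergamma(-1/3, 2) + 2**(2/3)*uppergamma(-1/3, 2)/2 + 3/20 + uppergamma(-1/3, 1) + 3*2**(2/3)/4 + 2*3**(2/3))
F(-3/4) = 2**(3/4)*(-4*2**(1/4)/3 - uppergamma(-3/4, 2) + 2**(1/4)*uppergamma(-3/4, 2)/2 + uppergamma(-3/4, 1) + 1/5 + 8*3**(1/4)/9 + sqrt(2))
F(-5/4) = 2**(1/4)*(-234*sqrt(2) - 180*uppergamma(-5/4, 2) + 45*2**(3/4)*uppergamma(-5/4, 2) + 180*uppergamma(-5/4, 1) + 60 + 32*3**(3/4) + 216*2**(3/4))/90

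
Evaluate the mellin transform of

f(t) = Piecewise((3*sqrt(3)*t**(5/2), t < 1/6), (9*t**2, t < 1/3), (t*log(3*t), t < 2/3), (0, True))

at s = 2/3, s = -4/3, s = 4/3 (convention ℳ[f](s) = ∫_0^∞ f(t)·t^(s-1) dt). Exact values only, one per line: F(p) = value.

remove the shared t-power first: 3*sqrt(3)*t**(3/2) on [0, 1/6); 9*t on [1/6, 1/3); log(3*t) on [1/3, 2/3)
reversing the common scale on t: t**(3/2) on [0, 1/2); 3*t on [1/2, 1); log(t) on [1, 2)
decompose at 1/6, 1/3; ℳ[f](s) sums the 3 pieces' integrals
on [0, 1/6) integrate f = 3*sqrt(3)*t**(5/2) against the kernel
[1/6, 1/3) adds the kernel integral of 9*t**2
on [1/3, 2/3): add ∫ t*log(3*t)·t^(s-1) dt

F(2/3) = 6**(1/3)*(-7296*2**(1/3) - 1425 + 200*sqrt(2) + 12160*2**(1/3)*log(2) + 7524*2**(2/3))/91200
F(-4/3) = 3*6**(1/3)*(-42*2**(1/3) - 21 - 14*2**(1/3)*log(2) + 2*sqrt(2) + 63*2**(2/3))/28
F(4/3) = 6**(2/3)*(-22080*2**(2/3) - 3381 + 490*sqrt(2) + 32568*2**(1/3) + 51520*2**(2/3)*log(2))/1622880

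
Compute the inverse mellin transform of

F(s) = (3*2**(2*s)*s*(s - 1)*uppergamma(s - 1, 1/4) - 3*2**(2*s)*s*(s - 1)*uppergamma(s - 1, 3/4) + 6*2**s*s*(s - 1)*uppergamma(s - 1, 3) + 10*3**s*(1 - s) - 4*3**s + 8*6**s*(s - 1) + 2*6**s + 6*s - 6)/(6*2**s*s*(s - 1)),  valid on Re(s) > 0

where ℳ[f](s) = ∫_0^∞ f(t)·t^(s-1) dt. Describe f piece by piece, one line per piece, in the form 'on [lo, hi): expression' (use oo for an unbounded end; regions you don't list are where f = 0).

peel off the shared t-power: t on [0, 1/2); exp(-t/2) on [1/2, 3/2); t + 1 on [3/2, 3); …
breakpoints 1/2, 3/2, 3: one integral from each of the 4 segments
segment [0, 1/2) carries 1; integrate it
∫ exp(-t/2)/t·t^(s-1) over [1/2, 3/2)
[3/2, 3) adds the kernel integral of (t + 1)/t
the [3, ∞) slice contributes ∫ exp(-t)/t·t^(s-1) dt

on [0, 1/2): 1
on [1/2, 3/2): exp(-t/2)/t
on [3/2, 3): (t + 1)/t
on [3, oo): exp(-t)/t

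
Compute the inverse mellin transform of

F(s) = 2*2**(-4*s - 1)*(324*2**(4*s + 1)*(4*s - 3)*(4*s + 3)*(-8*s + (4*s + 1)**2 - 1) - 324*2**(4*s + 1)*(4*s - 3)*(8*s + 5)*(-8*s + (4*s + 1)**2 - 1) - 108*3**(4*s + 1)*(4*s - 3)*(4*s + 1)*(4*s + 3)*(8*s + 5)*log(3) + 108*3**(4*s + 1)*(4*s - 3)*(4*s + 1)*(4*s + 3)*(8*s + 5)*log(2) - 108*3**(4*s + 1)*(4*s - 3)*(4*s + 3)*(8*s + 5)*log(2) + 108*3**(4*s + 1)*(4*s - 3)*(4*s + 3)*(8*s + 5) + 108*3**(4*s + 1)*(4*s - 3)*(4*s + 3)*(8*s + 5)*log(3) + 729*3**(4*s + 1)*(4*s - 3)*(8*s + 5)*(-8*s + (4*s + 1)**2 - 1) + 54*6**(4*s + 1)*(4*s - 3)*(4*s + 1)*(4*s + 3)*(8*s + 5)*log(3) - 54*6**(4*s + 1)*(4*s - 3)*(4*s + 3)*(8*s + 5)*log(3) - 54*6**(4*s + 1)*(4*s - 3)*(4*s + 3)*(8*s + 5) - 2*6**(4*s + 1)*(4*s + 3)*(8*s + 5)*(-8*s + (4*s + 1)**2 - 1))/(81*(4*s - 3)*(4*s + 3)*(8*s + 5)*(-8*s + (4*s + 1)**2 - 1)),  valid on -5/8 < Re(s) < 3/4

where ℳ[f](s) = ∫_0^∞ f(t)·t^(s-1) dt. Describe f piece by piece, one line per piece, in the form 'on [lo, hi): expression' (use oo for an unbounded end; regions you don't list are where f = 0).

on [0, 1): t**(5/8)
on [1, 81/16): 2*t**(3/4)
on [81/16, 81): log(t**(1/4))
on [81, oo): t**(-3/4)

strip the power substitution: t**(5/4) on [0, 1); 2*t**(3/2) on [1, 9/4); log(sqrt(t)) on [9/4, 9); …
reversing the power substitution: t**(5/2) on [0, 1); 2*t**3 on [1, 3/2); log(t) on [3/2, 3); …
back out the shared t-power: t**(3/2) on [0, 1); 2*t**2 on [1, 3/2); log(t)/t on [3/2, 3); …
the 4 pieces separated at 1, 81/16, 81 each add one integral
∫ t**(5/8)·t^(s-1) over [0, 1)
the [1, 81/16) slice contributes ∫ 2*t**(3/4)·t^(s-1) dt
the [81/16, 81) slice contributes ∫ log(t**(1/4))·t^(s-1) dt
over [81, ∞), the kernel integral of t**(-3/4) enters the sum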